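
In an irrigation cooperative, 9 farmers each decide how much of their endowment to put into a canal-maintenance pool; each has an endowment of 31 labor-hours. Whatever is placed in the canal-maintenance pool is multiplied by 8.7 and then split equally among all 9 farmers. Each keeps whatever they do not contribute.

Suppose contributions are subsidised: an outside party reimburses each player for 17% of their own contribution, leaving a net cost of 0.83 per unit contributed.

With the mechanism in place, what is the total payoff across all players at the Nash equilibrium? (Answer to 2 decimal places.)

Under the mechanism each unit contributed yields (8.7/9) / 0.83 = 1.1647 back to its contributor per unit of net cost, which exceeds 1, making full contribution the dominant choice for everyone.
At the Nash equilibrium everyone contributes 31. Group total payoff = 9 × (31 × 0.17 + 8.7 × 31) = 2474.73.

2474.73 labor-hours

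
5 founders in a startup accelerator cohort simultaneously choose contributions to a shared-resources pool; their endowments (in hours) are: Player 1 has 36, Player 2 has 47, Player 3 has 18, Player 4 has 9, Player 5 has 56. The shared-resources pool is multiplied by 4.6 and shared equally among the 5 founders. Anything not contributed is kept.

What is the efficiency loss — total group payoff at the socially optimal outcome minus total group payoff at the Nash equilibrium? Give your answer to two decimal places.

597.60 hours

The private return per contributed unit is 4.6/5 = 0.9200 < 1 for every player regardless of endowment, so the Nash equilibrium is zero contribution and the group total is Σ E_j = 36 + 47 + 18 + 9 + 56 = 166.
Each contributed unit returns 4.600 to the group, so the social optimum is full contribution by everyone: group total = 4.600 × 166 = 763.60.
Efficiency loss = (4.600 − 1) × 166 = 597.60.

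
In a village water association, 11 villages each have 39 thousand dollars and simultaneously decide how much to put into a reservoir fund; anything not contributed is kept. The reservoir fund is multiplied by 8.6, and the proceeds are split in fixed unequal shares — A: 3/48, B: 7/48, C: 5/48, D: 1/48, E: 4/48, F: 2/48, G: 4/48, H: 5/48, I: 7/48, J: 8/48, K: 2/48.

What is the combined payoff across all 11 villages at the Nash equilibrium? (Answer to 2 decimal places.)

For player j, contributing a unit is worthwhile iff 8.6 × (j's share) ≥ 1, i.e. iff j's share is at least 0.1163.
The shares above 0.1163 belong to B, I and J, contributing 39 each; the remaining 8 contribute 0. Total contributed: 117.
The reservoir fund pays out 8.6 × 117 = 1006.20 in total (split across the unequal shares, but the aggregate is all that matters for the group sum).
The 8 free-riders keep 39 each, adding 312. Group total = 312 + 1006.20 = 1318.20.

1318.20 thousand dollars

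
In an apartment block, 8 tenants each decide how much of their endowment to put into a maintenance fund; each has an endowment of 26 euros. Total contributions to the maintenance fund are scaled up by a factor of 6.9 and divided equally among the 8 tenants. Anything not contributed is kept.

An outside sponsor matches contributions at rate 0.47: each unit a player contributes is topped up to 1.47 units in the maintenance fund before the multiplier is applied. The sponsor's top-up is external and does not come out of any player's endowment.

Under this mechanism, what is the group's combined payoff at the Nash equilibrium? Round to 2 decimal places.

With the mechanism, a contributed unit returns 6.9 × 1.47 / 8 = 1.2679 per unit of net cost to the contributor — now above 1 — so contributing fully is weakly dominant for every player.
At the Nash equilibrium everyone contributes 26. Group total payoff = 6.9 × 1.47 × 208 = 2109.74.

2109.74 euros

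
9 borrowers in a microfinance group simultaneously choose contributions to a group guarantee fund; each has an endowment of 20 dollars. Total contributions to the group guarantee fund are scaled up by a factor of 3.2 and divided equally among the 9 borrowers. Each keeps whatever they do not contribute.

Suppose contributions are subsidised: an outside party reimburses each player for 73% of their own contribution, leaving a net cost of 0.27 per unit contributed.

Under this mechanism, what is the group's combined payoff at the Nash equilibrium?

707.40 dollars

With the mechanism, a contributed unit returns (3.2/9) / 0.27 = 1.3169 per unit of net cost to the contributor — now above 1 — so contributing fully is weakly dominant for every player.
So the Nash equilibrium is full contribution by all 9; the group earns 9 × (20 × 0.73 + 3.2 × 20) = 707.40.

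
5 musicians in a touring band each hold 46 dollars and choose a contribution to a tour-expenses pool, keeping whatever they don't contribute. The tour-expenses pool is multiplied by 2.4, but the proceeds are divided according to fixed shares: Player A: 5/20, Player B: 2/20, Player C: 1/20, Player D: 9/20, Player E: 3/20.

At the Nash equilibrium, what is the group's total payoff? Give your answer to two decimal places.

A player with share s gets back 2.4·s per unit contributed, so full contribution is dominant for anyone with s > 1/2.4 = 0.4167 and zero contribution is dominant for anyone below.
Only Player D (9/20) clears that bar, contributing 46; the remaining 4 contribute 0. Total contributed: 46.
The tour-expenses pool pays out 2.4 × 46 = 110.40 in total (split across the unequal shares, but the aggregate is all that matters for the group sum).
The 4 free-riders keep 46 each, adding 184. Group total = 184 + 110.40 = 294.40.

294.40 dollars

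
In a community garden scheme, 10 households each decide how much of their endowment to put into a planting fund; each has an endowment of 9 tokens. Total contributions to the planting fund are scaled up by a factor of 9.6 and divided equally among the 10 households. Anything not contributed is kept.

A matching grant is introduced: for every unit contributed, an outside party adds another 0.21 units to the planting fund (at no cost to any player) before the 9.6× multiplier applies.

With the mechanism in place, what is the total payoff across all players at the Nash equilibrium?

1045.44 tokens

The effective private return per unit is now 9.6 × 1.21 / 10 = 1.1616 > 1, so every player's dominant strategy flips to full contribution.
At the Nash equilibrium everyone contributes 9. Group total payoff = 9.6 × 1.21 × 90 = 1045.44.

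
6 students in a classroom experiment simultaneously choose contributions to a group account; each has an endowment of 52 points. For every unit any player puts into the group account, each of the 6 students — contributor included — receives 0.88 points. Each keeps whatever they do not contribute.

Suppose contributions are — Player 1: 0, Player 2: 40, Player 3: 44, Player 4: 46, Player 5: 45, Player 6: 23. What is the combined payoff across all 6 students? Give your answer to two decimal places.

1159.44 points

Total contributed: 0 + 40 + 44 + 46 + 45 + 23 = 198; total kept: 6 × 52 − 198 = 114.
The group account pays out 0.88 × 6 × 198 = 1045.44 in aggregate.
Group total = 114 + 1045.44 = 1159.44.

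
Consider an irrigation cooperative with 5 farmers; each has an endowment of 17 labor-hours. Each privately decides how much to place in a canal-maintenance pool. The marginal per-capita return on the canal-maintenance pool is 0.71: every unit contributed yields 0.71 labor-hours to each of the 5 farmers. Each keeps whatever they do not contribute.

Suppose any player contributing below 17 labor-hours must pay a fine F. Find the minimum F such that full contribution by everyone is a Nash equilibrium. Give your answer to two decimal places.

4.93 labor-hours

Given the others contribute fully, the best deviation is to contribute 0 (any partial contribution still incurs the fine and gives up units whose private return 0.71 is below 1).
Deviating from 17 to 0 saves 17 labor-hours but forfeits the deviator's share of the drop in the canal-maintenance pool: 0.71 × 17 = 12.07.
So the deviation gain is 17 − 12.07 = 4.93, and the fine must be at least 4.93 labor-hours to wipe it out.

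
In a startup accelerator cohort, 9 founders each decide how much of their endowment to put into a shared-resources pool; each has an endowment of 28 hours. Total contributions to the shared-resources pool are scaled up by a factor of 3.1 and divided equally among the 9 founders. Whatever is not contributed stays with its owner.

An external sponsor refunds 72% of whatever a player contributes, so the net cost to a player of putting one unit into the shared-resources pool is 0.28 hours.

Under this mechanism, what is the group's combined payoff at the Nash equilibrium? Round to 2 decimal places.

Under the mechanism each unit contributed yields (3.1/9) / 0.28 = 1.2302 back to its contributor per unit of net cost, which exceeds 1, making full contribution the dominant choice for everyone.
At the Nash equilibrium everyone contributes 28. Group total payoff = 9 × (28 × 0.72 + 3.1 × 28) = 962.64.

962.64 hours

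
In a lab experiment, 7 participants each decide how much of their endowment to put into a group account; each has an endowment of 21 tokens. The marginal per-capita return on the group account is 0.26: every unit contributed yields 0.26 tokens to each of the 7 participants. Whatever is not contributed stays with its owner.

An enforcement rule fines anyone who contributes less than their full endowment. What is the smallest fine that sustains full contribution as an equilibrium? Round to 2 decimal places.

Given the others contribute fully, the best deviation is to contribute 0 (any partial contribution still incurs the fine and gives up units whose private return 0.26 is below 1).
Deviating from 21 to 0 saves 21 tokens but forfeits the deviator's share of the drop in the group account: 0.26 × 21 = 5.46.
So the deviation gain is 21 − 5.46 = 15.54, and the fine must be at least 15.54 tokens to wipe it out.

15.54 tokens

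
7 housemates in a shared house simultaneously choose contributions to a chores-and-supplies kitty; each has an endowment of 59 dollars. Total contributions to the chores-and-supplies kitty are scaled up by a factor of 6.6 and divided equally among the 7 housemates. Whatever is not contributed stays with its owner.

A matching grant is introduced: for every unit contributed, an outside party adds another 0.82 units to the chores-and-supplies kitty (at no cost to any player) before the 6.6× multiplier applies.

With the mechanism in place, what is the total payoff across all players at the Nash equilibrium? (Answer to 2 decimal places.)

4960.96 dollars

Under the mechanism each unit contributed yields 6.6 × 1.82 / 7 = 1.7160 back to its contributor per unit of net cost, which exceeds 1, making full contribution the dominant choice for everyone.
At the Nash equilibrium everyone contributes 59. Group total payoff = 6.6 × 1.82 × 413 = 4960.96.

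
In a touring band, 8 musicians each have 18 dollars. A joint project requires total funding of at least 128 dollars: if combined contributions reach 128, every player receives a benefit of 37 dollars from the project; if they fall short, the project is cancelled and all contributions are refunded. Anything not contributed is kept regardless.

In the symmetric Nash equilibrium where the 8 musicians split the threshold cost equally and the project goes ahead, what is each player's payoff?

39 dollars

Equal share of the threshold: 128/8 = 16.
At this profile no one gains by cutting their contribution: any cut drops the total below 128, the project is cancelled, contributions are refunded, and the deviator ends with 18, which is less than 18 − 16 + 37 = 39. Contributing more than 16 just wastes the excess. So contributing exactly 16 is a best response.
Each player's payoff: 18 − 16 + 37 = 39.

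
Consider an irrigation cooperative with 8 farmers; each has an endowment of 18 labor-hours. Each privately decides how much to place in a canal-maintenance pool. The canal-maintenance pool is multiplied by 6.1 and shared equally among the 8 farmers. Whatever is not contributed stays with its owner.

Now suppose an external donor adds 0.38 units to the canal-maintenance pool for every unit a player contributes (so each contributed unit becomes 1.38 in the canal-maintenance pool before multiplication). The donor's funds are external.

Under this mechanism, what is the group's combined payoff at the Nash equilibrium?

Under the mechanism each unit contributed yields 6.1 × 1.38 / 8 = 1.0523 back to its contributor per unit of net cost, which exceeds 1, making full contribution the dominant choice for everyone.
So the Nash equilibrium is full contribution by all 8; the group earns 6.1 × 1.38 × 144 = 1212.19.

1212.19 labor-hours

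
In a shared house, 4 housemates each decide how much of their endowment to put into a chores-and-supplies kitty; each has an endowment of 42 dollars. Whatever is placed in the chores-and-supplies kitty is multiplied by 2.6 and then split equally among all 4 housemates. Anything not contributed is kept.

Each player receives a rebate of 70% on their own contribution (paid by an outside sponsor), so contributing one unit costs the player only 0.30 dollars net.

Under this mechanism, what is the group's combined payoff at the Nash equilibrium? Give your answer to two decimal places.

The effective private return per unit is now (2.6/4) / 0.30 = 2.1667 > 1, so every player's dominant strategy flips to full contribution.
At the Nash equilibrium everyone contributes 42. Group total payoff = 4 × (42 × 0.70 + 2.6 × 42) = 554.40.

554.40 dollars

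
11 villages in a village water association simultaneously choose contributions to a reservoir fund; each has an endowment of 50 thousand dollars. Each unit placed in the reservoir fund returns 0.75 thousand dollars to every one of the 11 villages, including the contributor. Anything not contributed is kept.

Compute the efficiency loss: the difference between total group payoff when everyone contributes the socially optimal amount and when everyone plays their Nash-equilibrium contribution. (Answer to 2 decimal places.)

3987.50 thousand dollars

The private return per contributed unit is 0.75 < 1, so contributing 0 is dominant for every player. At the Nash equilibrium everyone keeps their 50, and the group total is 11 × 50 = 550.
Each contributed unit returns 8.250 to the group as a whole (0.75 to each of 11 players), which exceeds 1, so the social optimum is full contribution: group total = 8.250 × 550 = 4537.50.
Efficiency loss = 4537.50 − 550 = 3987.50.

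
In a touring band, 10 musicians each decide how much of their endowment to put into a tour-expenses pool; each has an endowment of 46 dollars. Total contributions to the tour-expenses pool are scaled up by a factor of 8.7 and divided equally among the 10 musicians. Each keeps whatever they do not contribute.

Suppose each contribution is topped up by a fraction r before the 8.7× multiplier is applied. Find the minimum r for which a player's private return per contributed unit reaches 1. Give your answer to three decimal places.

0.149

With matching at rate r, one contributed unit becomes (1 + r) in the tour-expenses pool and returns 8.7 × (1 + r) / 10 to the contributor.
Setting this equal to 1: 1 + r = 10/8.7 = 1.1494.
So the minimum matching rate is r = 1.1494 − 1 = 0.149.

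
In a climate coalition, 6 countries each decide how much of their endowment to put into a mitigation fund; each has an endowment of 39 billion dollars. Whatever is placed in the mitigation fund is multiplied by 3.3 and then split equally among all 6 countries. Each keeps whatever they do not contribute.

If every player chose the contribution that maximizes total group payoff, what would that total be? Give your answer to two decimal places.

772.20 billion dollars

Each contributed unit returns 3.300 to the group as a whole (0.5500 to each of 6 players), which exceeds 1, so the social optimum is full contribution: group total = 3.300 × 234 = 772.20.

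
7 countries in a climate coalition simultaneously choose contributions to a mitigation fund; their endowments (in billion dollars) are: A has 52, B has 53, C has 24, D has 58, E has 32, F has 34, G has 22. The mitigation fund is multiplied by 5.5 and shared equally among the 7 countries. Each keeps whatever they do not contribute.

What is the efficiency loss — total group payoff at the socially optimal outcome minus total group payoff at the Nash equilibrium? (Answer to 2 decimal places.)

1237.50 billion dollars

The private return per contributed unit is 5.5/7 = 0.7857 < 1 for every player regardless of endowment, so the Nash equilibrium is zero contribution and the group total is Σ E_j = 52 + 53 + 24 + 58 + 32 + 34 + 22 = 275.
Each contributed unit returns 5.500 to the group, so the social optimum is full contribution by everyone: group total = 5.500 × 275 = 1512.50.
Efficiency loss = (5.500 − 1) × 275 = 1237.50.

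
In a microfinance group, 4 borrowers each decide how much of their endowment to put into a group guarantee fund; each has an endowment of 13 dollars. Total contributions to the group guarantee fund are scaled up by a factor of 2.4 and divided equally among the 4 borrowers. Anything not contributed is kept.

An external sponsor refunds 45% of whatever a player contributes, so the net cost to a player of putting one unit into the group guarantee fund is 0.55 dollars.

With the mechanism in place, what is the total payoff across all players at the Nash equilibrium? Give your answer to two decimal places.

Under the mechanism each unit contributed yields (2.4/4) / 0.55 = 1.0909 back to its contributor per unit of net cost, which exceeds 1, making full contribution the dominant choice for everyone.
At the Nash equilibrium everyone contributes 13. Group total payoff = 4 × (13 × 0.45 + 2.4 × 13) = 148.20.

148.20 dollars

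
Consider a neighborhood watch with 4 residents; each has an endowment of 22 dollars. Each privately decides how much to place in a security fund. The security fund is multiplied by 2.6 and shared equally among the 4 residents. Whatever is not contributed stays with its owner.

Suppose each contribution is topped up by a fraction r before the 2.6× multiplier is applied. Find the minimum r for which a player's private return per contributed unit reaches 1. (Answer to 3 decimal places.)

0.538

With matching at rate r, one contributed unit becomes (1 + r) in the security fund and returns 2.6 × (1 + r) / 4 to the contributor.
Setting this equal to 1: 1 + r = 4/2.6 = 1.5385.
So the minimum matching rate is r = 1.5385 − 1 = 0.538.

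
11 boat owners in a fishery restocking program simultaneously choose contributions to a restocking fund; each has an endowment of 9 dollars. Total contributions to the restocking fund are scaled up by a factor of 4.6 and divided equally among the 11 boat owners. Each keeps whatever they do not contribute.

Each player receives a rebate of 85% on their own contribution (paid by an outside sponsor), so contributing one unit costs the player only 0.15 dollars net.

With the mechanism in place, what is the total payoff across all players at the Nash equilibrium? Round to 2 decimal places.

539.55 dollars

The effective private return per unit is now (4.6/11) / 0.15 = 2.7879 > 1, so every player's dominant strategy flips to full contribution.
So the Nash equilibrium is full contribution by all 11; the group earns 11 × (9 × 0.85 + 4.6 × 9) = 539.55.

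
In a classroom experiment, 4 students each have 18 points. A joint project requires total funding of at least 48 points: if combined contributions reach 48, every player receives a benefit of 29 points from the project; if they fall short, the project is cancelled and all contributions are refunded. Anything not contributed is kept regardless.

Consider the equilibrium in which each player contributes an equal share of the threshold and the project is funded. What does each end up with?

Equal share of the threshold: 48/4 = 12.
At this profile no one gains by cutting their contribution: any cut drops the total below 48, the project is cancelled, contributions are refunded, and the deviator ends with 18, which is less than 18 − 12 + 29 = 35. Contributing more than 12 just wastes the excess. So contributing exactly 12 is a best response.
Each player's payoff: 18 − 12 + 29 = 35.

35 points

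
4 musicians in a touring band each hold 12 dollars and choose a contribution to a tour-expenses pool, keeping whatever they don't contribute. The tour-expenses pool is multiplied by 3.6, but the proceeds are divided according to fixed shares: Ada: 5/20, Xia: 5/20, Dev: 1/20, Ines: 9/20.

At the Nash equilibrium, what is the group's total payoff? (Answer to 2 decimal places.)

For player j, contributing a unit is worthwhile iff 3.6 × (j's share) ≥ 1, i.e. iff j's share is at least 0.2778.
Only Ines (9/20) clears that bar, contributing 12; the remaining 3 contribute 0. Total contributed: 12.
The tour-expenses pool pays out 3.6 × 12 = 43.20 in total (split across the unequal shares, but the aggregate is all that matters for the group sum).
The 3 free-riders keep 12 each, adding 36. Group total = 36 + 43.20 = 79.20.

79.20 dollars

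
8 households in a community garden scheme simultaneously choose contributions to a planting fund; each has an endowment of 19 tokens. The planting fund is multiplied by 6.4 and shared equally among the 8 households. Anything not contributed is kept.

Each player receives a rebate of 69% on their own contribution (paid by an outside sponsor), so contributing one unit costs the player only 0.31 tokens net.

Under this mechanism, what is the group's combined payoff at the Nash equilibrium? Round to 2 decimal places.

Under the mechanism each unit contributed yields (6.4/8) / 0.31 = 2.5806 back to its contributor per unit of net cost, which exceeds 1, making full contribution the dominant choice for everyone.
So the Nash equilibrium is full contribution by all 8; the group earns 8 × (19 × 0.69 + 6.4 × 19) = 1077.68.

1077.68 tokens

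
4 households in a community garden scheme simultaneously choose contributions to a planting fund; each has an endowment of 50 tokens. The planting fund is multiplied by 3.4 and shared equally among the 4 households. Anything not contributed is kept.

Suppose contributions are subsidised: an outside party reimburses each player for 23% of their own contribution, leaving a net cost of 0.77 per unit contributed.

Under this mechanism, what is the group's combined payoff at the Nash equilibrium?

Under the mechanism each unit contributed yields (3.4/4) / 0.77 = 1.1039 back to its contributor per unit of net cost, which exceeds 1, making full contribution the dominant choice for everyone.
At the Nash equilibrium everyone contributes 50. Group total payoff = 4 × (50 × 0.23 + 3.4 × 50) = 726.00.

726.00 tokens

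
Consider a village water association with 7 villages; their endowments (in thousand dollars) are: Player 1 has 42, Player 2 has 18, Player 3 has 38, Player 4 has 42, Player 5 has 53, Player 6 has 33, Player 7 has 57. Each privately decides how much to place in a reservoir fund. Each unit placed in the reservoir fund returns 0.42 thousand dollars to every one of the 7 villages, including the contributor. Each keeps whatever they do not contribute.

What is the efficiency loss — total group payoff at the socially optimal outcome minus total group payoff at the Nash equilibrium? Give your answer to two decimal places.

549.02 thousand dollars

The private return per contributed unit is 0.42 < 1 for everyone, so the Nash equilibrium is zero contribution and the group total is Σ E_j = 42 + 18 + 38 + 42 + 53 + 33 + 57 = 283.
Each contributed unit returns 2.940 to the group, so the social optimum is full contribution by everyone: group total = 2.940 × 283 = 832.02.
Efficiency loss = (2.940 − 1) × 283 = 549.02.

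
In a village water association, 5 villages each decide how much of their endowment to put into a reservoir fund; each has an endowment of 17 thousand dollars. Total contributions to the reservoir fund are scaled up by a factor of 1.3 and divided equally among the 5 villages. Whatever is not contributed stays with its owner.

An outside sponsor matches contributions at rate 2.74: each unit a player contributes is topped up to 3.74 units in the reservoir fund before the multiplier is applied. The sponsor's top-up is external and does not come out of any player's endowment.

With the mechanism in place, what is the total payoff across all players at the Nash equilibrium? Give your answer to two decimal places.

With the mechanism, a contributed unit returns 1.3 × 3.74 / 5 = 0.9724 per unit of net cost — still below 1 — so contributing 0 remains dominant for every player.
At the Nash equilibrium no one contributes; group total payoff = 5 × 17 = 85.

85.00 thousand dollars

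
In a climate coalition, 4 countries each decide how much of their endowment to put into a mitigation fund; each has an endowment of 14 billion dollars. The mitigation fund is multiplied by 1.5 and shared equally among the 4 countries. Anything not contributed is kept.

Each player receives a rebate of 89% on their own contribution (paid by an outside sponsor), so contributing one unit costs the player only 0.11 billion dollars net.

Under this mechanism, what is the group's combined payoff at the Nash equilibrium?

Under the mechanism each unit contributed yields (1.5/4) / 0.11 = 3.4091 back to its contributor per unit of net cost, which exceeds 1, making full contribution the dominant choice for everyone.
At the Nash equilibrium everyone contributes 14. Group total payoff = 4 × (14 × 0.89 + 1.5 × 14) = 133.84.

133.84 billion dollars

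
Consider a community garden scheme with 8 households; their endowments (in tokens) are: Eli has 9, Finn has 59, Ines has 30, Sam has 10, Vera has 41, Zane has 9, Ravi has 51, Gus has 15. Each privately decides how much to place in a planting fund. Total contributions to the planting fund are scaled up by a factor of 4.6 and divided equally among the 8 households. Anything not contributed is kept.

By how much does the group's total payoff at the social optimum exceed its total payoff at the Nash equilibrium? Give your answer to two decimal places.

806.40 tokens

The private return per contributed unit is 4.6/8 = 0.5750 < 1 for every player regardless of endowment, so the Nash equilibrium is zero contribution and the group total is Σ E_j = 9 + 59 + 30 + 10 + 41 + 9 + 51 + 15 = 224.
Each contributed unit returns 4.600 to the group, so the social optimum is full contribution by everyone: group total = 4.600 × 224 = 1030.40.
Efficiency loss = (4.600 − 1) × 224 = 806.40.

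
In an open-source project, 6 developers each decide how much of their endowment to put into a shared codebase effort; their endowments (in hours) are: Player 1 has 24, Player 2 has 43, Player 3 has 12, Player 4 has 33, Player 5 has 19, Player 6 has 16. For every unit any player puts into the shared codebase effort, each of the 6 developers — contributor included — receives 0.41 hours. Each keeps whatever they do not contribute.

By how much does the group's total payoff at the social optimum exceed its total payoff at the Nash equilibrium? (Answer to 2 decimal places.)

214.62 hours

The private return per contributed unit is 0.41 < 1 for everyone, so the Nash equilibrium is zero contribution and the group total is Σ E_j = 24 + 43 + 12 + 33 + 19 + 16 = 147.
Each contributed unit returns 2.460 to the group, so the social optimum is full contribution by everyone: group total = 2.460 × 147 = 361.62.
Efficiency loss = (2.460 − 1) × 147 = 214.62.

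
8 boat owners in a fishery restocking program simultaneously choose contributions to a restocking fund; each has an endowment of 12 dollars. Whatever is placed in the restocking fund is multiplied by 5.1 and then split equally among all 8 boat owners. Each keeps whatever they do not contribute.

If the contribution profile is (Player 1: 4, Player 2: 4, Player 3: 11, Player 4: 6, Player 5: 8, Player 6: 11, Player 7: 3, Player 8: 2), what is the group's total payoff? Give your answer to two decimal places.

296.90 dollars

Total contributed: 4 + 4 + 11 + 6 + 8 + 11 + 3 + 2 = 49; total kept: 8 × 12 − 49 = 47.
The restocking fund pays out 5.1 × 49 = 249.90 in aggregate.
Group total = 47 + 249.90 = 296.90.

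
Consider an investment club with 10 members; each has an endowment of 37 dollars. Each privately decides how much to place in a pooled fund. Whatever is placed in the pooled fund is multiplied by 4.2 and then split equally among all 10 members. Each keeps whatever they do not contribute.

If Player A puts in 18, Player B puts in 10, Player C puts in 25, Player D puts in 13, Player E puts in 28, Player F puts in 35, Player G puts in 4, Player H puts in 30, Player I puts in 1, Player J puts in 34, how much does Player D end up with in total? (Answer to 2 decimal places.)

107.16 dollars

Total contributed: 18 + 10 + 25 + 13 + 28 + 35 + 4 + 30 + 1 + 34 = 198.
Each receives 4.2 × 198 / 10 = 83.16 from the pooled fund.
Player D keeps 37 − 13 = 24, so Player D's payoff is 24 + 83.16 = 107.16.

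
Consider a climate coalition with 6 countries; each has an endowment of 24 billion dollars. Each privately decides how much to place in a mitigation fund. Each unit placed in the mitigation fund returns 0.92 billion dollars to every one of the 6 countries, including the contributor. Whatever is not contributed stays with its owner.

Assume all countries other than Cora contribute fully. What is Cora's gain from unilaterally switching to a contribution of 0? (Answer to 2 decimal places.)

Switching from a contribution of 24 to 0 lets Cora keep an extra 24 billion dollars, but lowers the mitigation fund by 24, which costs Cora their own share of that drop: 0.92 × 24 = 22.08.
Net gain = 24 − 22.08 = 1.92. The private return per contributed unit (0.92) is below 1, so free-riding is indeed the best response regardless of what the others do.

1.92 billion dollars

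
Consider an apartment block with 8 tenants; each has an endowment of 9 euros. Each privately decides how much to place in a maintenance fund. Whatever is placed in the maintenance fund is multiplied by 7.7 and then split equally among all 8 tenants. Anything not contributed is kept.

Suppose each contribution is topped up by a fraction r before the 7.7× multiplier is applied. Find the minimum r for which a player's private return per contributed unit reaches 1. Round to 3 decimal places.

With matching at rate r, one contributed unit becomes (1 + r) in the maintenance fund and returns 7.7 × (1 + r) / 8 to the contributor.
Setting this equal to 1: 1 + r = 8/7.7 = 1.0390.
So the minimum matching rate is r = 1.0390 − 1 = 0.039.

0.039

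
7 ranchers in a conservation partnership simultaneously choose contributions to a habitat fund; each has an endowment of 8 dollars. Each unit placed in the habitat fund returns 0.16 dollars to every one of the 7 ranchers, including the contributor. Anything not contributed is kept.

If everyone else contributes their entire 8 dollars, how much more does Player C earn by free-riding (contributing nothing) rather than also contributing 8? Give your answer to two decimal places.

Switching from a contribution of 8 to 0 lets Player C keep an extra 8 dollars, but lowers the habitat fund by 8, which costs Player C their own share of that drop: 0.16 × 8 = 1.28.
Net gain = 8 − 1.28 = 6.72. The private return per contributed unit (0.16) is below 1, so free-riding is indeed the best response regardless of what the others do.

6.72 dollars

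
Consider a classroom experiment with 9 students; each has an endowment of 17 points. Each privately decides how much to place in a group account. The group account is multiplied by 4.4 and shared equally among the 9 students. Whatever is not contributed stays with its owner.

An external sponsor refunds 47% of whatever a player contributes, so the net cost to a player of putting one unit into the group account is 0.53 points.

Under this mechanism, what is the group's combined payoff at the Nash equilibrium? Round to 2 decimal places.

153.00 points

Even with the mechanism, each unit contributed returns only (4.4/9) / 0.53 = 0.9224 per unit of net cost, so contributing nothing is still dominant.
Everyone keeps their endowment and the group total is 9 × 17 = 153.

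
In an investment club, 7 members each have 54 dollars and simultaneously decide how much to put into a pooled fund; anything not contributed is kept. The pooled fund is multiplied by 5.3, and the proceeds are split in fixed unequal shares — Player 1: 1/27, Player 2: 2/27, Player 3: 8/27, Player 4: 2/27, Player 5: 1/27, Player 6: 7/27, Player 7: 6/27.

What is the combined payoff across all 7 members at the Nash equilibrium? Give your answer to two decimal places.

1074.60 dollars

Each unit j contributes comes back to j as 5.3 × (j's share), so j prefers to contribute only if that share exceeds 1/5.3 = 0.1887; otherwise keeping the unit dominates.
Player 3, Player 6 and Player 7 are above the threshold, contributing 54 each; the remaining 4 contribute 0. Total contributed: 162.
The pooled fund pays out 5.3 × 162 = 858.60 in total (split across the unequal shares, but the aggregate is all that matters for the group sum).
The 4 free-riders keep 54 each, adding 216. Group total = 216 + 858.60 = 1074.60.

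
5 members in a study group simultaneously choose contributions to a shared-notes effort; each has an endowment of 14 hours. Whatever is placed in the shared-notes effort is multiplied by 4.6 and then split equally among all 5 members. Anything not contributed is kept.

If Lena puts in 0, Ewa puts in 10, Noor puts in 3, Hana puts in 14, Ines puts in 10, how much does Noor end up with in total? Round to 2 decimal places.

Total contributed: 0 + 10 + 3 + 14 + 10 = 37.
Each receives 4.6 × 37 / 5 = 34.04 from the shared-notes effort.
Noor keeps 14 − 3 = 11, so Noor's payoff is 11 + 34.04 = 45.04.

45.04 hours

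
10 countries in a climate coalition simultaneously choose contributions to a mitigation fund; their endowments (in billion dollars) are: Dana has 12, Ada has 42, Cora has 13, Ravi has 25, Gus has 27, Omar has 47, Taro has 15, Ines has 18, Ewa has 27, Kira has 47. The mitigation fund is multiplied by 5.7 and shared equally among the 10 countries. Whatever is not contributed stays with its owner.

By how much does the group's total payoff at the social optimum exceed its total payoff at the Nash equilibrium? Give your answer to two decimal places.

1283.10 billion dollars

The private return per contributed unit is 5.7/10 = 0.5700 < 1 for every player regardless of endowment, so the Nash equilibrium is zero contribution and the group total is Σ E_j = 12 + 42 + 13 + 25 + 27 + 47 + 15 + 18 + 27 + 47 = 273.
Each contributed unit returns 5.700 to the group, so the social optimum is full contribution by everyone: group total = 5.700 × 273 = 1556.10.
Efficiency loss = (5.700 − 1) × 273 = 1283.10.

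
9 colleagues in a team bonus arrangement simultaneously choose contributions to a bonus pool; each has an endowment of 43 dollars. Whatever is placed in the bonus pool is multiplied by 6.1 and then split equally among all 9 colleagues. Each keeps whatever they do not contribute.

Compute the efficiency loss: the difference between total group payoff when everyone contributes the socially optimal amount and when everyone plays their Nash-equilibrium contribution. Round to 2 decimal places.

Each contributed unit returns 6.1/9 = 0.6778 to its contributor — below 1 — so contributing 0 is dominant for every player. At the Nash equilibrium everyone keeps their 43, and the group total is 9 × 43 = 387.
Each contributed unit returns 6.100 to the group as a whole (0.6778 to each of 9 players), which exceeds 1, so the social optimum is full contribution: group total = 6.100 × 387 = 2360.70.
Efficiency loss = 2360.70 − 387 = 1973.70.

1973.70 dollars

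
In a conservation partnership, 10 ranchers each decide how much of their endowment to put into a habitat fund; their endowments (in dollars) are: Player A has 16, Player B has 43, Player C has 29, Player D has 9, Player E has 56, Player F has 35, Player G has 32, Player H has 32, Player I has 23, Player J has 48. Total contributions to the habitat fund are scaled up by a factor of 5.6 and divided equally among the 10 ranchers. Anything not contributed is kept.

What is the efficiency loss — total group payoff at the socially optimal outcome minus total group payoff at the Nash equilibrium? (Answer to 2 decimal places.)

1485.80 dollars

The private return per contributed unit is 5.6/10 = 0.5600 < 1 for every player regardless of endowment, so the Nash equilibrium is zero contribution and the group total is Σ E_j = 16 + 43 + 29 + 9 + 56 + 35 + 32 + 32 + 23 + 48 = 323.
Each contributed unit returns 5.600 to the group, so the social optimum is full contribution by everyone: group total = 5.600 × 323 = 1808.80.
Efficiency loss = (5.600 − 1) × 323 = 1485.80.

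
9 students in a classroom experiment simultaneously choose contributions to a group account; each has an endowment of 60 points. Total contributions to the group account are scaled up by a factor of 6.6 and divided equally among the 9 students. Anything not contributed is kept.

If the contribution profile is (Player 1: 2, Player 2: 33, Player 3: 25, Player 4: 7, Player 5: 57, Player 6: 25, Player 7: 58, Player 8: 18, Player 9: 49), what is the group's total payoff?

2074.40 points

Total contributed: 2 + 33 + 25 + 7 + 57 + 25 + 58 + 18 + 49 = 274; total kept: 9 × 60 − 274 = 266.
The group account pays out 6.6 × 274 = 1808.40 in aggregate.
Group total = 266 + 1808.40 = 2074.40.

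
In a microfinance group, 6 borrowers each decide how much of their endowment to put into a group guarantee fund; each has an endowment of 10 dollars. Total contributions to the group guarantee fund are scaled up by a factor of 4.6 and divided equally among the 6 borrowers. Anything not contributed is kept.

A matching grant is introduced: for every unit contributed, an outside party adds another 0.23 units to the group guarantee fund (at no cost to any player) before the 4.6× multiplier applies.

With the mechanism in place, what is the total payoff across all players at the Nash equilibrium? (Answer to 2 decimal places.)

60.00 dollars

With the mechanism, a contributed unit returns 4.6 × 1.23 / 6 = 0.9430 per unit of net cost — still below 1 — so contributing 0 remains dominant for every player.
At the Nash equilibrium no one contributes; group total payoff = 6 × 10 = 60.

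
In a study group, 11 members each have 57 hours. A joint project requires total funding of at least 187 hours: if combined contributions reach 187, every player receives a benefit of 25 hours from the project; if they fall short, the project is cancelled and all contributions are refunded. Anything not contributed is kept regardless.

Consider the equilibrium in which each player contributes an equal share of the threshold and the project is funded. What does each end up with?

Equal share of the threshold: 187/11 = 17.
At this profile no one gains by cutting their contribution: any cut drops the total below 187, the project is cancelled, contributions are refunded, and the deviator ends with 57, which is less than 57 − 17 + 25 = 65. Contributing more than 17 just wastes the excess. So contributing exactly 17 is a best response.
Each player's payoff: 57 − 17 + 25 = 65.

65 hours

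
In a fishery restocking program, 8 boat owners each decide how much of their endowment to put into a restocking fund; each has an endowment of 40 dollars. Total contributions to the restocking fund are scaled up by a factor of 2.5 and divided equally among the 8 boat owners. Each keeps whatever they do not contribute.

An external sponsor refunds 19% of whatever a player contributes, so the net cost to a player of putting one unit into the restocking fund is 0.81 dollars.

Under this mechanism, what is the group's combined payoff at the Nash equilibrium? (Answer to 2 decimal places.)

With the mechanism, a contributed unit returns (2.5/8) / 0.81 = 0.3858 per unit of net cost — still below 1 — so contributing 0 remains dominant for every player.
Everyone keeps their endowment and the group total is 8 × 40 = 320.

320.00 dollars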